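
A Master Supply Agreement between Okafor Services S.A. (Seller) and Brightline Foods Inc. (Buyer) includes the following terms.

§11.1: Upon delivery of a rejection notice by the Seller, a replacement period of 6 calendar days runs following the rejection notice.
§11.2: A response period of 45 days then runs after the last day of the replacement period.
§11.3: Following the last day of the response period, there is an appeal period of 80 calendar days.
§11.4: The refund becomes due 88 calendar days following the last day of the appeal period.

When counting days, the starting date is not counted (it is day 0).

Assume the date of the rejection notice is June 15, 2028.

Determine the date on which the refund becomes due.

January 20, 2029

Adding 6 calendar days to June 15, 2028 gives June 21, 2028, which is the last day of the replacement period.
The last day of the response period: 45 calendar days after June 21, 2028 is August 5, 2028.
The last day of the appeal period: 80 calendar days after August 5, 2028 is October 24, 2028.
Adding 88 calendar days to October 24, 2028 gives January 20, 2029, which is the date on which the refund becomes due.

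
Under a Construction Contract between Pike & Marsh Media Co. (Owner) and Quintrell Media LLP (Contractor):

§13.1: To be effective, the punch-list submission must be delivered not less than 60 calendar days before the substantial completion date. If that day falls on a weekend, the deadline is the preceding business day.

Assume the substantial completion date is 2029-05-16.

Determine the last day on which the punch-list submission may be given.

2029-03-16

Counting back 60 calendar days from 2029-05-16 gives 2029-03-17. That is a Saturday, so the deadline moves back to Friday, 2029-03-16.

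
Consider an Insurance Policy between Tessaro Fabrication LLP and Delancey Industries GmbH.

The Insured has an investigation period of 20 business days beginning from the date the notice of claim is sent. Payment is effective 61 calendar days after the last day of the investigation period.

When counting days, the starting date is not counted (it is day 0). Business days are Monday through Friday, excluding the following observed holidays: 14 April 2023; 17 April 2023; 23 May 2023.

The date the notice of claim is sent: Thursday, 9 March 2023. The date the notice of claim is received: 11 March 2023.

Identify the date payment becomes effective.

6 June 2023

The last day of the investigation period: counting 20 business days from Thursday, 9 March 2023 (Mar 10, Mar 13, Mar 14, Mar 15, …, Apr 4, Apr 5, Apr 6, skipping weekends) reaches Thursday, 6 April 2023.
Adding 61 calendar days to 6 April 2023 gives 6 June 2023, which is the date payment becomes effective.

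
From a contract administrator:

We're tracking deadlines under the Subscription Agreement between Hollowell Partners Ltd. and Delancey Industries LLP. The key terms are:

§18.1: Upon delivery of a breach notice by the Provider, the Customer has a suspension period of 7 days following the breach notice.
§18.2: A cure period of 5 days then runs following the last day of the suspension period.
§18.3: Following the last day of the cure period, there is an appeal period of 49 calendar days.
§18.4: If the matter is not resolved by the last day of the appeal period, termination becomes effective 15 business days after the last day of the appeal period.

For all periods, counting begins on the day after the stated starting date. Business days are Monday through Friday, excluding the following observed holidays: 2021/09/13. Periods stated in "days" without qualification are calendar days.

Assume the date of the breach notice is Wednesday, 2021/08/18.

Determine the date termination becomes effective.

2021/11/08

Adding 7 calendar days to 2021/08/18 gives 2021/08/25, which is the last day of the suspension period.
The last day of the cure period: 2021/08/25 + 5 days = 2021/08/30.
Adding 49 calendar days to 2021/08/30 gives 2021/10/18, which is the last day of the appeal period.
The date termination becomes effective: 15 business days after Monday, 2021/10/18, skipping weekends — Oct 19, Oct 20, Oct 21, Oct 22, …, Nov 4, Nov 5, Nov 8 — lands on Monday, 2021/11/08.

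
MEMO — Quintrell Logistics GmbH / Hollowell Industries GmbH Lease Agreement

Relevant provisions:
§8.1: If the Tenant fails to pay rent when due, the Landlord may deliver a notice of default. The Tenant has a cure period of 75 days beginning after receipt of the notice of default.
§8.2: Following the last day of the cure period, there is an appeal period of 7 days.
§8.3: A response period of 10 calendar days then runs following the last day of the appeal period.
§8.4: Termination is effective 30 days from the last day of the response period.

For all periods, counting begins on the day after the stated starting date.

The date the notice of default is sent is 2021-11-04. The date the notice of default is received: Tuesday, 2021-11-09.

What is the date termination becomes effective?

The last day of the cure period: 75 calendar days after 2021-11-09 is 2022-01-23.
The last day of the appeal period: 7 calendar days after 2022-01-23 is 2022-01-30.
The last day of the response period: 2022-01-30 + 10 days = 2022-02-09.
Adding 30 calendar days to 2022-02-09 gives 2022-03-11, which is the date termination becomes effective.

2022-03-11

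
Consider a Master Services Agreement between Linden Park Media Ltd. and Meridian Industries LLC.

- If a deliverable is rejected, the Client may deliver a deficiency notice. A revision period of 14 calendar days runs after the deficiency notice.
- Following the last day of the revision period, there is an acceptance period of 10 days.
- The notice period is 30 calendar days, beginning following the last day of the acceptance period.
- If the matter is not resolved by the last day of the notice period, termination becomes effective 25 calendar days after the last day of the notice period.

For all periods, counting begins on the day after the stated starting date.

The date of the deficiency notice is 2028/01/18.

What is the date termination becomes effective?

2028/04/06

The last day of the revision period: 2028/01/18 + 14 days = 2028/02/01.
The last day of the acceptance period: 2028/02/01 + 10 days = 2028/02/11.
The last day of the notice period: 2028/02/11 + 30 days = 2028/03/12.
The date termination becomes effective: 2028/03/12 + 25 days = 2028/04/06.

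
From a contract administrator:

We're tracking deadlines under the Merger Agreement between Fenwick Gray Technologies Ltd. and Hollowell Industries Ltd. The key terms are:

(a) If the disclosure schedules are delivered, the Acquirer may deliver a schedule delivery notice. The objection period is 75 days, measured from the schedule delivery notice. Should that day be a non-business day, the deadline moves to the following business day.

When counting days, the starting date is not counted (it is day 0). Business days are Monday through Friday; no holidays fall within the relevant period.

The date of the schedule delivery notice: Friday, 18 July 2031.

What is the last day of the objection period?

1 October 2031

The last day of the objection period: 18 July 2031 + 75 days = 1 October 2031. 1 October 2031 is a Wednesday, so no roll-forward applies.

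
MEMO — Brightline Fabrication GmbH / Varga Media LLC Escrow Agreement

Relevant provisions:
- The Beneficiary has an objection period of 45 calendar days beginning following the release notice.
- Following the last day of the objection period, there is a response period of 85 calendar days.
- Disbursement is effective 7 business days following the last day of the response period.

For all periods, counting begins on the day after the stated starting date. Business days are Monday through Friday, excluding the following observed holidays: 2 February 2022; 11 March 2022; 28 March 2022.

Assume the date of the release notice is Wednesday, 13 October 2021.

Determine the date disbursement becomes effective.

1 March 2022

Adding 45 calendar days to 13 October 2021 gives 27 November 2021, which is the last day of the objection period.
The last day of the response period: 85 calendar days after 27 November 2021 is 20 February 2022.
The date disbursement becomes effective: counting 7 business days from Sunday, 20 February 2022 (Feb 21, Feb 22, Feb 23, Feb 24, Feb 25, Feb 28, Mar 1, skipping weekends) reaches Tuesday, 1 March 2022.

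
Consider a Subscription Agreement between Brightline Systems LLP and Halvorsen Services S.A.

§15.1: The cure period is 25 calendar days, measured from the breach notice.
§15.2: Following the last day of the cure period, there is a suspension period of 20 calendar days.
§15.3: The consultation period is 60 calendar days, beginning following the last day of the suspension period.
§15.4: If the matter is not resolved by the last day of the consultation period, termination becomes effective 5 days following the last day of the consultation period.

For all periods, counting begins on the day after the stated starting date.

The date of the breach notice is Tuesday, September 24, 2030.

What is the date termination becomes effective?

January 12, 2031

The last day of the cure period: 25 calendar days after September 24, 2030 is October 19, 2030.
The last day of the suspension period: 20 calendar days after October 19, 2030 is November 8, 2030.
Adding 60 calendar days to November 8, 2030 gives January 7, 2031, which is the last day of the consultation period.
Adding 5 calendar days to January 7, 2031 gives January 12, 2031, which is the date termination becomes effective.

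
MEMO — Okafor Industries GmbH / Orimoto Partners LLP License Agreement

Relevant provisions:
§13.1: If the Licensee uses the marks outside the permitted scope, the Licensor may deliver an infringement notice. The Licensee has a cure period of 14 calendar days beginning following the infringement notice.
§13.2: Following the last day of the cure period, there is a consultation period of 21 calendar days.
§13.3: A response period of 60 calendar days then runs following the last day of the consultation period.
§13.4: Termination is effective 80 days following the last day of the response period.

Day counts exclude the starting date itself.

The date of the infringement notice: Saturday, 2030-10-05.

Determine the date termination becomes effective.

The last day of the cure period: 2030-10-05 + 14 days = 2030-10-19.
Adding 21 calendar days to 2030-10-19 gives 2030-11-09, which is the last day of the consultation period.
Adding 60 calendar days to 2030-11-09 gives 2031-01-08, which is the last day of the response period.
The date termination becomes effective: 80 calendar days after 2031-01-08 is 2031-03-29.

2031-03-29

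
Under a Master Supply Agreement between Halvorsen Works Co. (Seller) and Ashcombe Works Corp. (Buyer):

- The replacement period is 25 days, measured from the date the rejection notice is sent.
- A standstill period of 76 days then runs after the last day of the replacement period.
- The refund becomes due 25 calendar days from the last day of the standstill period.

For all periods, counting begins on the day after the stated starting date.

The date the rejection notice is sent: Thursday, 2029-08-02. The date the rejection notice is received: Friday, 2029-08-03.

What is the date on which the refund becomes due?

The last day of the replacement period: 25 calendar days after 2029-08-02 is 2029-08-27.
Adding 76 calendar days to 2029-08-27 gives 2029-11-11, which is the last day of the standstill period.
The date on which the refund becomes due: 2029-11-11 + 25 days = 2029-12-06.

2029-12-06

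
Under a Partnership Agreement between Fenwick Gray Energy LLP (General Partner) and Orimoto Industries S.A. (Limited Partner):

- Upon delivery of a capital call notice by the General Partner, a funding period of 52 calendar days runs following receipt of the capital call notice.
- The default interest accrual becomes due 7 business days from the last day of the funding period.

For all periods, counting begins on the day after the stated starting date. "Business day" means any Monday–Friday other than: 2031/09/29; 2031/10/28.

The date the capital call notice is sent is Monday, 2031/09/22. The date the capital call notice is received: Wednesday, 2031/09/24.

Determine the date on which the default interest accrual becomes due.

Adding 52 calendar days to 2031/09/24 gives 2031/11/15, which is the last day of the funding period.
From Saturday, 2031/11/15, 7 business days (Nov 17, Nov 18, Nov 19, Nov 20, Nov 21, Nov 24, Nov 25, skipping weekends) brings us to Tuesday, 2031/11/25, which is the date on which the default interest accrual becomes due.

2031/11/25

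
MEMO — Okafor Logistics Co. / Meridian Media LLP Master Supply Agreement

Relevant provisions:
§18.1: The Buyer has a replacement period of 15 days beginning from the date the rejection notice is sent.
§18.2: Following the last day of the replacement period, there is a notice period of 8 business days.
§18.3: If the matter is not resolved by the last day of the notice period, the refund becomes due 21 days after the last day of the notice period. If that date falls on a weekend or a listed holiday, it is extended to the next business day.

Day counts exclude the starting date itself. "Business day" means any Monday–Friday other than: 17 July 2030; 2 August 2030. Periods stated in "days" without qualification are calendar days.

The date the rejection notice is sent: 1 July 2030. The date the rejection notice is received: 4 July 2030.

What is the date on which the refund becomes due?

The last day of the replacement period: 1 July 2030 + 15 days = 16 July 2030.
From Tuesday, 16 July 2030, 8 business days (Jul 18, Jul 19, Jul 22, Jul 23, Jul 24, Jul 25, Jul 26, Jul 29, skipping weekends and the listed holiday on Jul 17) brings us to Monday, 29 July 2030, which is the last day of the notice period.
Adding 21 calendar days to 29 July 2030 gives 19 August 2030, which is the date on which the refund becomes due. 19 August 2030 is a Monday and is not a listed holiday, so no roll-forward applies.

19 August 2030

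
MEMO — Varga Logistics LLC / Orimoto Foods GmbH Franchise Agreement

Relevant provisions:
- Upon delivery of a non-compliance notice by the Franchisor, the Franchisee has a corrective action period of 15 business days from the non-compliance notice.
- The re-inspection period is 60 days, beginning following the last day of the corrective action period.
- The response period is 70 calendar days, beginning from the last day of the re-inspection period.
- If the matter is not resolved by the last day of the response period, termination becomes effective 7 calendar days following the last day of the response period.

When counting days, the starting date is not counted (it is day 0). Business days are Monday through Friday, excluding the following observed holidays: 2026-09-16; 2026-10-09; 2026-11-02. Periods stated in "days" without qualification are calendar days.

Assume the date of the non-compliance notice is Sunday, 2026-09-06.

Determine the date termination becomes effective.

2027-02-12

The last day of the corrective action period: 15 business days after Sunday, 2026-09-06, skipping weekends and the listed holiday on Sep 16 — Sep 7, Sep 8, Sep 9, Sep 10, …, Sep 24, Sep 25, Sep 28 — lands on Monday, 2026-09-28.
The last day of the re-inspection period: 60 calendar days after 2026-09-28 is 2026-11-27.
The last day of the response period: 2026-11-27 + 70 days = 2027-02-05.
The date termination becomes effective: 7 calendar days after 2027-02-05 is 2027-02-12.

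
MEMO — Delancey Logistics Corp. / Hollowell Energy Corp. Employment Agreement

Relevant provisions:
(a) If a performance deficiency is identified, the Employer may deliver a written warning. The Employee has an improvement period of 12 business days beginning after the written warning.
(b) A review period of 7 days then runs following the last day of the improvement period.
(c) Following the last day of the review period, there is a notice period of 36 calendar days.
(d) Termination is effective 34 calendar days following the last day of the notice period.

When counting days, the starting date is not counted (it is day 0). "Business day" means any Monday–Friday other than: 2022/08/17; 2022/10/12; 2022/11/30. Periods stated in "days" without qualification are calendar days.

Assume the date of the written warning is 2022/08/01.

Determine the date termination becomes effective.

2022/11/03

From Monday, 2022/08/01, 12 business days (Aug 2, Aug 3, Aug 4, Aug 5, …, Aug 15, Aug 16, Aug 18, skipping weekends and the listed holiday on Aug 17) brings us to Thursday, 2022/08/18, which is the last day of the improvement period.
The last day of the review period: 2022/08/18 + 7 days = 2022/08/25.
The last day of the notice period: 2022/08/25 + 36 days = 2022/09/30.
The date termination becomes effective: 34 calendar days after 2022/09/30 is 2022/11/03.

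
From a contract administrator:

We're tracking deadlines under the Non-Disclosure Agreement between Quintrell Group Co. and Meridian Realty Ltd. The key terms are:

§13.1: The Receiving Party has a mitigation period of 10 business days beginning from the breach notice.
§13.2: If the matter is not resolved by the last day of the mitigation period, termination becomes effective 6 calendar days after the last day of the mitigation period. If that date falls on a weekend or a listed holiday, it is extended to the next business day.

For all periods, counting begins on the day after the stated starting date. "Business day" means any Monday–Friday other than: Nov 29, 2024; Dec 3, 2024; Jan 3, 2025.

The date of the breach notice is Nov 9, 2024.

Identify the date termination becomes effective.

The last day of the mitigation period: 10 business days after Saturday, Nov 9, 2024, skipping weekends — Nov 11, Nov 12, Nov 13, Nov 14, Nov 15, Nov 18, Nov 19, Nov 20, Nov 21, Nov 22 — lands on Friday, Nov 22, 2024.
The date termination becomes effective: Nov 22, 2024 + 6 days = Nov 28, 2024. Nov 28, 2024 is a Thursday and is not a listed holiday, so no roll-forward applies.

Nov 28, 2024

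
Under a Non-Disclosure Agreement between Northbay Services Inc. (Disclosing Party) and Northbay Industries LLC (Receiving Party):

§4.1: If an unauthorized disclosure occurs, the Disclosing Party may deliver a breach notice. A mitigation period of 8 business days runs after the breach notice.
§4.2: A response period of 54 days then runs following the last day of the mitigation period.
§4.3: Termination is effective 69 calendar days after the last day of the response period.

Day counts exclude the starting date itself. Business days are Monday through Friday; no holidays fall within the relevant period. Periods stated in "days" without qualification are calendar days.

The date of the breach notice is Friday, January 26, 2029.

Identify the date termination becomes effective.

June 10, 2029

The last day of the mitigation period: 8 business days after Friday, January 26, 2029, skipping weekends — Jan 29, Jan 30, Jan 31, Feb 1, Feb 2, Feb 5, Feb 6, Feb 7 — lands on Wednesday, February 7, 2029.
The last day of the response period: 54 calendar days after February 7, 2029 is April 2, 2029.
The date termination becomes effective: April 2, 2029 + 69 days = June 10, 2029.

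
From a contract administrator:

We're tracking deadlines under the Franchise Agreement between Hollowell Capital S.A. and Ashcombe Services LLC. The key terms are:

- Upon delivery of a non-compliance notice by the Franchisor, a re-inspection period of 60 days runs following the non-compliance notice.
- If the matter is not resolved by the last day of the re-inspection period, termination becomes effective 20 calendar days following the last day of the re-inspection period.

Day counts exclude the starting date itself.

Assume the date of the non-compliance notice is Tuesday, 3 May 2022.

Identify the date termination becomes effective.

The last day of the re-inspection period: 3 May 2022 + 60 days = 2 July 2022.
The date termination becomes effective: 20 calendar days after 2 July 2022 is 22 July 2022.

22 July 2022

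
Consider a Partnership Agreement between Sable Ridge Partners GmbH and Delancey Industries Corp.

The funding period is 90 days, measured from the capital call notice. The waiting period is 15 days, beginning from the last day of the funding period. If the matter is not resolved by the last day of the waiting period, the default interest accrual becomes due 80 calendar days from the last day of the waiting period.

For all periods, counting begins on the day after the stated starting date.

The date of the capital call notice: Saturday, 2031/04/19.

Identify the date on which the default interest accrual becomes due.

2031/10/21

Adding 90 calendar days to 2031/04/19 gives 2031/07/18, which is the last day of the funding period.
Adding 15 calendar days to 2031/07/18 gives 2031/08/02, which is the last day of the waiting period.
The date on which the default interest accrual becomes due: 2031/08/02 + 80 days = 2031/10/21.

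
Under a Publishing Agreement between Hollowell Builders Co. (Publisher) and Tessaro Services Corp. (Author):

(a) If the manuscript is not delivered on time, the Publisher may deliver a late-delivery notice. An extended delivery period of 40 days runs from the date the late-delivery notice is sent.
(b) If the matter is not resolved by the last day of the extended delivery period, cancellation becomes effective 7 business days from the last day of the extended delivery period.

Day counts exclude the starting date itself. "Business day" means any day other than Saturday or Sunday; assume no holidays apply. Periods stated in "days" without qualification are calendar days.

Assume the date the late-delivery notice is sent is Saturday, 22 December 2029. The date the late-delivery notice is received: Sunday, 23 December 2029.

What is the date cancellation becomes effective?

The last day of the extended delivery period: 40 calendar days after 22 December 2029 is 31 January 2030.
The date cancellation becomes effective: 7 business days after Thursday, 31 January 2030, skipping weekends — Feb 1, Feb 4, Feb 5, Feb 6, Feb 7, Feb 8, Feb 11 — lands on Monday, 11 February 2030.

11 February 2030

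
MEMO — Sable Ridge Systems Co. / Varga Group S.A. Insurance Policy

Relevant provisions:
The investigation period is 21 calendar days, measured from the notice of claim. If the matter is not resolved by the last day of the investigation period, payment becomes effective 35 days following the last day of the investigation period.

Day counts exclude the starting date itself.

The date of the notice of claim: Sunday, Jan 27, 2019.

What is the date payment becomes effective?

Mar 24, 2019

The last day of the investigation period: 21 calendar days after Jan 27, 2019 is Feb 17, 2019.
The date payment becomes effective: Feb 17, 2019 + 35 days = Mar 24, 2019.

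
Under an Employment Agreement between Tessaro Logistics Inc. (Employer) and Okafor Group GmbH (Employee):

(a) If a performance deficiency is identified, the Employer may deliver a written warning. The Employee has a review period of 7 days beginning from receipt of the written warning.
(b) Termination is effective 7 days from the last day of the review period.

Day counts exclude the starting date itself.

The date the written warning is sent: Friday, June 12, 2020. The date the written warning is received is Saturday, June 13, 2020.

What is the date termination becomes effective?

Adding 7 calendar days to June 13, 2020 gives June 20, 2020, which is the last day of the review period.
The date termination becomes effective: June 20, 2020 + 7 days = June 27, 2020.

June 27, 2020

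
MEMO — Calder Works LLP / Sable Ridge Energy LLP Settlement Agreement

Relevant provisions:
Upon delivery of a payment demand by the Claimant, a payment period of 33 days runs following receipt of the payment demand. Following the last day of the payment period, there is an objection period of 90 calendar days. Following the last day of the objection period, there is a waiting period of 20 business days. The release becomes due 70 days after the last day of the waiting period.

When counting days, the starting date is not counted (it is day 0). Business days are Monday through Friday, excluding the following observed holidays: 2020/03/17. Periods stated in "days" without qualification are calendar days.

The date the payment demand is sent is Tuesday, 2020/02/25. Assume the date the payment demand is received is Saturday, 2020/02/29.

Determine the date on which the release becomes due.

2020/10/07

The last day of the payment period: 33 calendar days after 2020/02/29 is 2020/04/02.
The last day of the objection period: 90 calendar days after 2020/04/02 is 2020/07/01.
The last day of the waiting period: 20 business days after Wednesday, 2020/07/01, skipping weekends — Jul 2, Jul 3, Jul 6, Jul 7, …, Jul 27, Jul 28, Jul 29 — lands on Wednesday, 2020/07/29.
The date on which the release becomes due: 2020/07/29 + 70 days = 2020/10/07.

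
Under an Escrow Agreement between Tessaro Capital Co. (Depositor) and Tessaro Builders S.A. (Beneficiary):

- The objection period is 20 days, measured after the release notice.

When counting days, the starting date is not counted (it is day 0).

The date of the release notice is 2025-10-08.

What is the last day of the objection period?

The last day of the objection period: 2025-10-08 + 20 days = 2025-10-28.

2025-10-28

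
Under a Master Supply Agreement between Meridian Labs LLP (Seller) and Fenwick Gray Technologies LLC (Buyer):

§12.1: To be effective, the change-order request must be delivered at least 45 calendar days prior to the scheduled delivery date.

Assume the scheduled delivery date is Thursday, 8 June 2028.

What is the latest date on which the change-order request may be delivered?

Counting back 45 calendar days from 8 June 2028 gives 24 April 2028.

24 April 2028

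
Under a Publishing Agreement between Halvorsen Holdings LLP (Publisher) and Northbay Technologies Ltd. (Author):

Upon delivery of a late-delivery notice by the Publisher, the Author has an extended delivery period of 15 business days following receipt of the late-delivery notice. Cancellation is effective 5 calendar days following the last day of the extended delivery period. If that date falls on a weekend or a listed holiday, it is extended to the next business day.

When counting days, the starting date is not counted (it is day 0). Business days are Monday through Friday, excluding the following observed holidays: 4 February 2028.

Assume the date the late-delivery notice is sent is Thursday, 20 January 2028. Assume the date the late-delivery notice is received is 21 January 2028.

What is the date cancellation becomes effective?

21 February 2028

From Friday, 21 January 2028, 15 business days (Jan 24, Jan 25, Jan 26, Jan 27, …, Feb 10, Feb 11, Feb 14, skipping weekends and the listed holiday on Feb 4) brings us to Monday, 14 February 2028, which is the last day of the extended delivery period.
Adding 5 calendar days to 14 February 2028 gives 19 February 2028, which is the date cancellation becomes effective. That falls on a Saturday, so it rolls to the next business day, Monday, 21 February 2028.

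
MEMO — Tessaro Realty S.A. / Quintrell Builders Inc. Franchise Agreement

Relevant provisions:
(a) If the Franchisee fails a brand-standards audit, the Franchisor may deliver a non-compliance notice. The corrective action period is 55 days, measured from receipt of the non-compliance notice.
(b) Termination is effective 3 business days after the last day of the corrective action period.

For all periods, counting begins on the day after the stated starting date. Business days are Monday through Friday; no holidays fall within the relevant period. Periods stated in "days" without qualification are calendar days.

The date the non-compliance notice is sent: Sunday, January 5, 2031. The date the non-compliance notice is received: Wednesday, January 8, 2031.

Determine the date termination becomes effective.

March 7, 2031

Adding 55 calendar days to January 8, 2031 gives March 4, 2031, which is the last day of the corrective action period.
The date termination becomes effective: counting 3 business days from Tuesday, March 4, 2031 (Mar 5, Mar 6, Mar 7, skipping weekends) reaches Friday, March 7, 2031.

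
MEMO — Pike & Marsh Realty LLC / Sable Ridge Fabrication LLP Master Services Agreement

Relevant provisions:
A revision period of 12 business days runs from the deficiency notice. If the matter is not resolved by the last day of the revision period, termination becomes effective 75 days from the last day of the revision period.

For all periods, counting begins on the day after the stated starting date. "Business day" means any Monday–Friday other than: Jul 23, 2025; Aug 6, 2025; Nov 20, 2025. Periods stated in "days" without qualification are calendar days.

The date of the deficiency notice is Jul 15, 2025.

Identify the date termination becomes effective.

The last day of the revision period: counting 12 business days from Tuesday, Jul 15, 2025 (Jul 16, Jul 17, Jul 18, Jul 21, …, Jul 30, Jul 31, Aug 1, skipping weekends and the listed holiday on Jul 23) reaches Friday, Aug 1, 2025.
The date termination becomes effective: 75 calendar days after Aug 1, 2025 is Oct 15, 2025.

Oct 15, 2025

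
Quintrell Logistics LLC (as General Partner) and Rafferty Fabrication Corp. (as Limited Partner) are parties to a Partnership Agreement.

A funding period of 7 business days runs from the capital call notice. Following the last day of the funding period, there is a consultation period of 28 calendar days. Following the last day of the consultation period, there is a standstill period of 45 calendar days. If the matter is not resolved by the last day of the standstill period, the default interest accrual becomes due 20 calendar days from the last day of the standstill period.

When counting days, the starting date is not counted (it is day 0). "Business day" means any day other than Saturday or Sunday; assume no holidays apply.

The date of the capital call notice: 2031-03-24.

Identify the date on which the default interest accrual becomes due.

2031-07-04

From Monday, 2031-03-24, 7 business days (Mar 25, Mar 26, Mar 27, Mar 28, Mar 31, Apr 1, Apr 2, skipping weekends) brings us to Wednesday, 2031-04-02, which is the last day of the funding period.
Adding 28 calendar days to 2031-04-02 gives 2031-04-30, which is the last day of the consultation period.
The last day of the standstill period: 2031-04-30 + 45 days = 2031-06-14.
The date on which the default interest accrual becomes due: 2031-06-14 + 20 days = 2031-07-04.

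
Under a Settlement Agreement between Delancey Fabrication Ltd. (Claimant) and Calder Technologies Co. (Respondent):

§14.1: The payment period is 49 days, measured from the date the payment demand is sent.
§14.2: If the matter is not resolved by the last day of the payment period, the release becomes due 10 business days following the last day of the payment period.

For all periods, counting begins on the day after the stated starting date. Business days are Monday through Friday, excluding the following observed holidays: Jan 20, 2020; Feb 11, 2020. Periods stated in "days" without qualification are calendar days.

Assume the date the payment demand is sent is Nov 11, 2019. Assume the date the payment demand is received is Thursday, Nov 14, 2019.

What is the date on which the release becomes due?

The last day of the payment period: Nov 11, 2019 + 49 days = Dec 30, 2019.
The date on which the release becomes due: counting 10 business days from Monday, Dec 30, 2019 (Dec 31, Jan 1, Jan 2, Jan 3, Jan 6, Jan 7, Jan 8, Jan 9, Jan 10, Jan 13, skipping weekends) reaches Monday, Jan 13, 2020.

Jan 13, 2020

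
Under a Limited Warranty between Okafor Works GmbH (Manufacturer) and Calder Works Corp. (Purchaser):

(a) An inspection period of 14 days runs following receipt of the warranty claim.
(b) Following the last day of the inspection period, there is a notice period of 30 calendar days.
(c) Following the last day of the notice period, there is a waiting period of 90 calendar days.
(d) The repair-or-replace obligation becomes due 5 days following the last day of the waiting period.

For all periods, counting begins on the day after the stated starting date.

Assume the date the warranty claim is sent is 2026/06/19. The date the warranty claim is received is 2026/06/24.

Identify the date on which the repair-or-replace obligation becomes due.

The last day of the inspection period: 14 calendar days after 2026/06/24 is 2026/07/08.
Adding 30 calendar days to 2026/07/08 gives 2026/08/07, which is the last day of the notice period.
The last day of the waiting period: 2026/08/07 + 90 days = 2026/11/05.
The date on which the repair-or-replace obligation becomes due: 5 calendar days after 2026/11/05 is 2026/11/10.

2026/11/10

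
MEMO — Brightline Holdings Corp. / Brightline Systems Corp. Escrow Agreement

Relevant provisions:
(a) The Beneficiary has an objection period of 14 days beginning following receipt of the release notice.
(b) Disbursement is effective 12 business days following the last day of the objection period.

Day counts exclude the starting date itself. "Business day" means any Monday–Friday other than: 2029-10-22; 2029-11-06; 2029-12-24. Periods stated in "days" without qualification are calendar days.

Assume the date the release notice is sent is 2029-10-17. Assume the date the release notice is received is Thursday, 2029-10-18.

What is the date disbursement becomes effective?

2029-11-20

The last day of the objection period: 14 calendar days after 2029-10-18 is 2029-11-01.
The date disbursement becomes effective: 12 business days after Thursday, 2029-11-01, skipping weekends and the listed holiday on Nov 6 — Nov 2, Nov 5, Nov 7, Nov 8, …, Nov 16, Nov 19, Nov 20 — lands on Tuesday, 2029-11-20.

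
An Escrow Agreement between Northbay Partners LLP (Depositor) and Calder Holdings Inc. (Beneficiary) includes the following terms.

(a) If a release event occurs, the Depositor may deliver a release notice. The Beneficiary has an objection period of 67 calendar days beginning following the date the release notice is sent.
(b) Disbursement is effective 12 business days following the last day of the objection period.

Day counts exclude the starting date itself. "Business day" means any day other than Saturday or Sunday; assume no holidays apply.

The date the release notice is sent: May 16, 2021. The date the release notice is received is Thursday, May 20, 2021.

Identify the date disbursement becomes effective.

Aug 9, 2021

The last day of the objection period: May 16, 2021 + 67 days = Jul 22, 2021.
The date disbursement becomes effective: counting 12 business days from Thursday, Jul 22, 2021 (Jul 23, Jul 26, Jul 27, Jul 28, …, Aug 5, Aug 6, Aug 9, skipping weekends) reaches Monday, Aug 9, 2021.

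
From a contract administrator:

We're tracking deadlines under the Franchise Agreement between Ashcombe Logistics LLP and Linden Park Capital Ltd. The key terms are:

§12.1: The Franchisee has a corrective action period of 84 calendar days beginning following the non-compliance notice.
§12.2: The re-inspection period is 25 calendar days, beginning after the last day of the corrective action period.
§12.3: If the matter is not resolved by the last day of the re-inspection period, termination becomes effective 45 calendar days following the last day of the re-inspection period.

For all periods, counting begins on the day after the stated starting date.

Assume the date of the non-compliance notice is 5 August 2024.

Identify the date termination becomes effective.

The last day of the corrective action period: 5 August 2024 + 84 days = 28 October 2024.
The last day of the re-inspection period: 25 calendar days after 28 October 2024 is 22 November 2024.
Adding 45 calendar days to 22 November 2024 gives 6 January 2025, which is the date termination becomes effective.

6 January 2025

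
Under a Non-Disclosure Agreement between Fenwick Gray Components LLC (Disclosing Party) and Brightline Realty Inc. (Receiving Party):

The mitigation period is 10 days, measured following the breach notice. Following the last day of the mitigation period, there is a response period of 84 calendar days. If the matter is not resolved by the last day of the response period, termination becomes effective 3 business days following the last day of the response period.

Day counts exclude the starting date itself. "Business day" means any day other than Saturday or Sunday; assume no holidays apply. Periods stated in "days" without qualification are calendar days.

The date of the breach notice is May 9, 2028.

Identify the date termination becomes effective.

August 16, 2028

The last day of the mitigation period: May 9, 2028 + 10 days = May 19, 2028.
The last day of the response period: May 19, 2028 + 84 days = August 11, 2028.
From Friday, August 11, 2028, 3 business days (Aug 14, Aug 15, Aug 16, skipping weekends) brings us to Wednesday, August 16, 2028, which is the date termination becomes effective.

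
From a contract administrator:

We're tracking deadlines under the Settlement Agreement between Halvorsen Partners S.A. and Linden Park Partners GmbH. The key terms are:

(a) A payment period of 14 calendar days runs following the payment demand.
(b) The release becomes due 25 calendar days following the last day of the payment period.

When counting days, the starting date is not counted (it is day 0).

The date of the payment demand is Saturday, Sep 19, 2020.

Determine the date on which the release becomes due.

Oct 28, 2020

Adding 14 calendar days to Sep 19, 2020 gives Oct 3, 2020, which is the last day of the payment period.
The date on which the release becomes due: Oct 3, 2020 + 25 days = Oct 28, 2020.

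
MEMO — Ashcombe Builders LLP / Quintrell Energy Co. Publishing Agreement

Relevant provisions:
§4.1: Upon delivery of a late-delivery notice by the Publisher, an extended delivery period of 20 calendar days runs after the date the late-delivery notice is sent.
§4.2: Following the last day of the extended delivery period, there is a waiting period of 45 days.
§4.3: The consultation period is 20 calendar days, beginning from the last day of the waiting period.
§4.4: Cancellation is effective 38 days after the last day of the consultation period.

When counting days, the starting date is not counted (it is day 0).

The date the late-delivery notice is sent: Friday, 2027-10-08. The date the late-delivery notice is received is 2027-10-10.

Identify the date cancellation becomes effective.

2028-02-08

The last day of the extended delivery period: 2027-10-08 + 20 days = 2027-10-28.
The last day of the waiting period: 2027-10-28 + 45 days = 2027-12-12.
The last day of the consultation period: 20 calendar days after 2027-12-12 is 2028-01-01.
Adding 38 calendar days to 2028-01-01 gives 2028-02-08, which is the date cancellation becomes effective.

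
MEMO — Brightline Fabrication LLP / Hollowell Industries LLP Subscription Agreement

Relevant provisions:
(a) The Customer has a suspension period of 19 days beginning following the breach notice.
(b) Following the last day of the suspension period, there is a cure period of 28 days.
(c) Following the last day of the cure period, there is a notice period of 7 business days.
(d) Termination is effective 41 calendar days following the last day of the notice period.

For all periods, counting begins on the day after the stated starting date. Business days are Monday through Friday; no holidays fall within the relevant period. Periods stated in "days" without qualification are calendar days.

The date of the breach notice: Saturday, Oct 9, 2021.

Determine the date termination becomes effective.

The last day of the suspension period: 19 calendar days after Oct 9, 2021 is Oct 28, 2021.
The last day of the cure period: Oct 28, 2021 + 28 days = Nov 25, 2021.
The last day of the notice period: 7 business days after Thursday, Nov 25, 2021, skipping weekends — Nov 26, Nov 29, Nov 30, Dec 1, Dec 2, Dec 3, Dec 6 — lands on Monday, Dec 6, 2021.
The date termination becomes effective: 41 calendar days after Dec 6, 2021 is Jan 16, 2022.

Jan 16, 2022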